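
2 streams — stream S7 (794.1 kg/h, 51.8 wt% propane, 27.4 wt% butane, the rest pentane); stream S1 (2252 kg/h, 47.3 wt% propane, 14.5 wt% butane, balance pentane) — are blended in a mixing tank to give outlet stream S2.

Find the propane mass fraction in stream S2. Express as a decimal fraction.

0.485

Total flow out = 794.1 + 2252 = 3046.1 kg/h.
propane in = 794.1×0.518 + 2252×0.473 = 1476.5 kg/h.
propane mass fraction in S2 = 1476.5/3046.1 = 0.485.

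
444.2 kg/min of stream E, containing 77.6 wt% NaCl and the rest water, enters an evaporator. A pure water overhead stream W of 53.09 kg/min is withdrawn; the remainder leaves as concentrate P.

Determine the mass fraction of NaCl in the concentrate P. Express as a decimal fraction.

0.881

NaCl is not removed: 444.2×0.776 = 344.7 kg/min of NaCl enters P.
Concentrate = 444.2 − 53.09 = 391.11 kg/min.
Mass fraction = 344.7/391.11 = 0.881.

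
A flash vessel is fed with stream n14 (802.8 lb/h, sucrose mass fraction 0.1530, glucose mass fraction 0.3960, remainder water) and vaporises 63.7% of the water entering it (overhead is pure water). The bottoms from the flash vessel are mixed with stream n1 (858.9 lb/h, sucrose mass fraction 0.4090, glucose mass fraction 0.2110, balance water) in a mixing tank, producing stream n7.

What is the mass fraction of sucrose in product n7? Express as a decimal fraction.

0.3313

Vapour removed = 0.637×0.451×802.8 = 230.63 lb/h; concentrate = 572.17 lb/h.
sucrose reaching the mixer = 122.83 (from concentrate) + 858.9×0.409 = 474.12 lb/h.
Product flow = 572.17 + 858.9 = 1431.1 lb/h; sucrose fraction = 0.3313.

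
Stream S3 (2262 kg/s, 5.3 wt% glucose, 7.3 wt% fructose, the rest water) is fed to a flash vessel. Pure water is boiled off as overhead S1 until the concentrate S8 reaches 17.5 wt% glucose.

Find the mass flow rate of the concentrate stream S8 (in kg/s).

glucose is conserved: 2262×0.053 = 119.89 kg/s all reports to the concentrate.
Concentrate = 119.89/(target fraction) = 685.06 kg/s.

685.1 kg/s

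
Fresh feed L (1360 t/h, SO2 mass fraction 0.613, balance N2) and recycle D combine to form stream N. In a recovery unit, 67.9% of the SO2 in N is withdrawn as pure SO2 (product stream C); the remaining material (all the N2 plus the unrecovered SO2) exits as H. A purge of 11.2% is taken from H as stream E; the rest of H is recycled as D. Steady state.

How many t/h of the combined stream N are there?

N2 enters only via L and leaves only via the purge: 1360×0.387 = 0.112×(N2 in H), and the recovery unit passes all N2, so N2 in N = N2 in H = 4699.3 t/h.
SO2 in N: m_A = 1360×0.613 + (1−0.112)·(1−0.679)·m_A, so m_A = 833.68/0.7150 = 1166.1 t/h.
N = 1166.1 + 4699.3 = 5865.4 t/h.

5865 t/h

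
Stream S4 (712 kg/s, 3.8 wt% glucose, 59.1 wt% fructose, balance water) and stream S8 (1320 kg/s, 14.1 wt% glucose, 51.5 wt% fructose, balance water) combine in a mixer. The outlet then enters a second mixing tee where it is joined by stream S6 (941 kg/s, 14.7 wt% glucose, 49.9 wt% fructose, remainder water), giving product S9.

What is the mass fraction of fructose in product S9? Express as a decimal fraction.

0.528

Overall, product flow = 2973 kg/s.
fructose in = 712×0.591 + 1320×0.515 + 941×0.499 = 1570.2 kg/s.
fructose fraction in S9 = 0.528.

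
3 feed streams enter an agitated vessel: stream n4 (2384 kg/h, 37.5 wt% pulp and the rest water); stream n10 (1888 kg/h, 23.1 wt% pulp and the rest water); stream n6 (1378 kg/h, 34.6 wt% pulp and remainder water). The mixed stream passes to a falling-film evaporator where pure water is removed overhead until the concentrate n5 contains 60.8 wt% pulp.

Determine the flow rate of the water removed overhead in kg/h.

pulp entering = 2384×0.375 + 1888×0.231 + 1378×0.346 = 1806.9 kg/h.
All pulp reports to n5, so n5 = 1806.9/0.608 = 2971.9 kg/h.
Total feed = 5650 kg/h; overhead = 5650 − 2971.9 = 2678.1 kg/h.

2678 kg/h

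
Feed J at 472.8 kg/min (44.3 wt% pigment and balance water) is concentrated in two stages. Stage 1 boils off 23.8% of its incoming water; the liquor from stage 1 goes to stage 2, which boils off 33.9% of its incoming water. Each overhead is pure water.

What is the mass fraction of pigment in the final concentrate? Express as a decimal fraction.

0.612

water in feed = 472.8×0.557 = 263.35 kg/min.
After stage 1: water left = (1−0.238)×263.35 = 200.67; stream total = 410.12 kg/min.
After stage 2: water left = (1−0.339)×200.67 = 132.64; final concentrate = 342.09 kg/min.
pigment fraction = 209.45/342.09 = 0.612.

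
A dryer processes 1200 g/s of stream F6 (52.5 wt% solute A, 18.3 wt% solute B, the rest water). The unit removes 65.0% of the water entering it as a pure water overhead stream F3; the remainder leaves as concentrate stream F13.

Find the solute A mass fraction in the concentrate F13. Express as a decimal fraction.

solute A is not removed: 1200×0.525 = 630 g/s of solute A enters F13.
water entering = 1200×0.292 = 350.4 g/s; overhead removed = 0.650×350.4 = 227.76 g/s.
Concentrate = 1200 − 227.76 = 972.24 g/s.
Mass fraction = 630/972.24 = 0.648.

0.648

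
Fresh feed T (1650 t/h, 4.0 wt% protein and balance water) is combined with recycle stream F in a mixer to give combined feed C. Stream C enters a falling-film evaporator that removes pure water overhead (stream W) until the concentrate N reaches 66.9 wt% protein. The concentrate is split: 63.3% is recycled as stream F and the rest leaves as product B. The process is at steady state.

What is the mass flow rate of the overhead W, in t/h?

Overall protein balance (none leaves overhead): protein in fresh feed = protein in product, i.e. 1650×0.040 = (1−0.633)·N·0.669.
N = 66/(0.669×0.367) = 268.81 t/h.
Recycle F = 0.633×268.81 = 170.16 t/h.
Combined feed C = 1650 + 170.16 = 1820.2 t/h.
Overhead W = C − N = 1820.2 − 268.81 = 1551.3 t/h.

1551 t/h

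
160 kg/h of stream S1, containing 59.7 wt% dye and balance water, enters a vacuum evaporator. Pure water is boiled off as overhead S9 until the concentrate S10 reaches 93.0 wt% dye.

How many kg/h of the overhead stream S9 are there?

57.29 kg/h

dye is conserved: 160×0.597 = 95.52 kg/h all reports to the concentrate.
Concentrate = 95.52/(target fraction) = 102.71 kg/h.
Overhead = 160 − 102.71 = 57.29 kg/h.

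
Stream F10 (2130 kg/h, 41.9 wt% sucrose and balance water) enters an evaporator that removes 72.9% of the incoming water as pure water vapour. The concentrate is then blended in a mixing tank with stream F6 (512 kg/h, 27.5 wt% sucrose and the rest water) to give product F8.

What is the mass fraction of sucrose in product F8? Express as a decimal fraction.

Vapour removed = 0.729×0.581×2130 = 902.16 kg/h; concentrate = 1227.8 kg/h.
sucrose reaching the mixer = 892.47 (from concentrate) + 512×0.275 = 1033.3 kg/h.
Product flow = 1227.8 + 512 = 1739.8 kg/h; sucrose fraction = 0.594.

0.594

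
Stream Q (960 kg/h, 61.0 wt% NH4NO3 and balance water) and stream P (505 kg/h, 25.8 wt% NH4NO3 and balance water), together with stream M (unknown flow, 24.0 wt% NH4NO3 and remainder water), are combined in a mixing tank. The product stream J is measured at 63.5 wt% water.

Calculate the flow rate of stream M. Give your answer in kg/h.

1449 kg/h

Let M be the unknown flow. Total out = 1465 + M.
water balance: 749.11 + 0.760·M = 0.635·(1465 + M)
(0.760 − 0.635)·M = 0.635×1465 − 749.11 = 181.16
M = 181.16 / 0.125 = 1449.3 kg/h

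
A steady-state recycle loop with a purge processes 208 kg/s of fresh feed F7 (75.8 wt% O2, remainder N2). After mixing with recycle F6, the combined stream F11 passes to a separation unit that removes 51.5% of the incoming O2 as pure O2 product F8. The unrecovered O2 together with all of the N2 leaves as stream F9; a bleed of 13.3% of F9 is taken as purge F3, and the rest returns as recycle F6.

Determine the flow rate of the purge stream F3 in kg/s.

67.89 kg/s

N2 enters only via F7 and leaves only via the purge: 208×0.242 = 0.133×(N2 in F9), and the separation unit passes all N2, so N2 in F11 = N2 in F9 = 378.47 kg/s.
O2 in F11: m_A = 208×0.758 + (1−0.133)·(1−0.515)·m_A, so m_A = 157.66/0.5795 = 272.07 kg/s.
F9 = (1−0.515)×272.07 + 378.47 = 510.42 kg/s.
Purge F3 = 0.133×510.42 = 67.886 kg/s.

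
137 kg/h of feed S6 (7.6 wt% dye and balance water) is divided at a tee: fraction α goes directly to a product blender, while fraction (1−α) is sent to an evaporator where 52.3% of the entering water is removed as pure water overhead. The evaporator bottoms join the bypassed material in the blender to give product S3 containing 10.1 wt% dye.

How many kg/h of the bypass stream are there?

66.83 kg/h

All 137×0.076 = 10.412 kg/h of dye reaches S3, so S3 = 10.412/0.101 = 103.09 kg/h and vapour = 33.911 kg/h.
The evaporator receives (1−α)·137 of feed at 0.924 water and removes 0.523 of that water:
0.523×0.924×(1−α)×137 = 33.911
(1−α) = 33.911/66.206 = 0.5122;  α = 0.4878.
Bypass flow = 0.4878×137 = 66.828 kg/h.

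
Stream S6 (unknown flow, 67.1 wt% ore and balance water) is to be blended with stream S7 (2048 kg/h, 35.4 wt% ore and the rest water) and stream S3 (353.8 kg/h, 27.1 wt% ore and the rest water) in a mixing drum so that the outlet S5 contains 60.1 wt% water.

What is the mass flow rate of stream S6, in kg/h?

505.3 kg/h

Let S6 be the unknown flow. Total out = 2401.8 + S6.
water balance: 1580.9 + 0.329·S6 = 0.601·(2401.8 + S6)
(0.329 − 0.601)·S6 = 0.601×2401.8 − 1580.9 = -137.45
S6 = -137.45 / -0.272 = 505.32 kg/h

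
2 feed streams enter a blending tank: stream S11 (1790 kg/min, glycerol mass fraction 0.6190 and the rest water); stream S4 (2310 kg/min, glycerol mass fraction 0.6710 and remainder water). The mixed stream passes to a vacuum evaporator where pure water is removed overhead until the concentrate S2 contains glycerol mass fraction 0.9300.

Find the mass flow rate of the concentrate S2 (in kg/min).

glycerol entering = 1790×0.619 + 2310×0.671 = 2658 kg/min.
All glycerol reports to S2, so S2 = 2658/0.930 = 2858.1 kg/min.

2858 kg/min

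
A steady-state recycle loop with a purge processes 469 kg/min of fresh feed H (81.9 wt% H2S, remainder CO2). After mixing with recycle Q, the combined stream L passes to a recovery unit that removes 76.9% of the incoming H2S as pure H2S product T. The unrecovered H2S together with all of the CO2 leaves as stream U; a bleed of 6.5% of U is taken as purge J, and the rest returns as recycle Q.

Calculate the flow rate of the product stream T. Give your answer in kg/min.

H2S in L: m_A = 469×0.819 + (1−0.065)·(1−0.769)·m_A, so m_A = 384.11/0.7840 = 489.93 kg/min.
Product T = 0.769×489.93 = 376.75 kg/min.

376.8 kg/min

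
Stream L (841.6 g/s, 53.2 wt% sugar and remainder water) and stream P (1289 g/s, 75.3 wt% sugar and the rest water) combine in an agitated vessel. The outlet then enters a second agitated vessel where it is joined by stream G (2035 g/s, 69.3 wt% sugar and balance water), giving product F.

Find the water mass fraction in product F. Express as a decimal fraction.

Overall, product flow = 4165.6 g/s.
water in = 841.6×0.468 + 1289×0.247 + 2035×0.307 = 1337 g/s.
water fraction in F = 0.321.

0.321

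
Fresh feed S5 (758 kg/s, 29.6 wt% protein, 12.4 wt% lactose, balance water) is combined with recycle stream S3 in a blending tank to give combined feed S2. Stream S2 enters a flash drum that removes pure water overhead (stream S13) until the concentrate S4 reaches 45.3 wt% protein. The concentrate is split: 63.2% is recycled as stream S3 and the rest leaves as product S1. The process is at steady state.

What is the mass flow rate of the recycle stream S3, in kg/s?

850.6 kg/s

Overall protein balance (none leaves overhead): protein in fresh feed = protein in product, i.e. 758×0.296 = (1−0.632)·S4·0.453.
S4 = 224.37/(0.453×0.368) = 1345.9 kg/s.
Recycle S3 = 0.632×1345.9 = 850.61 kg/s.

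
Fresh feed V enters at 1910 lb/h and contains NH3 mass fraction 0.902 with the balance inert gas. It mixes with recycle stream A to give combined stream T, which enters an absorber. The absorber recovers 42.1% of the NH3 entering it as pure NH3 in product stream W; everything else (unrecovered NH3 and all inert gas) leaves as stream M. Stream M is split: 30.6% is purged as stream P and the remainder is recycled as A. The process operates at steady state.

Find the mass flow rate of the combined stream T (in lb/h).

3492 lb/h

inert gas enters only via V and leaves only via the purge: 1910×0.098 = 0.306×(inert gas in M), and the absorber passes all inert gas, so inert gas in T = inert gas in M = 611.7 lb/h.
NH3 in T: m_A = 1910×0.902 + (1−0.306)·(1−0.421)·m_A, so m_A = 1722.8/0.5982 = 2880.1 lb/h.
T = 2880.1 + 611.7 = 3491.8 lb/h.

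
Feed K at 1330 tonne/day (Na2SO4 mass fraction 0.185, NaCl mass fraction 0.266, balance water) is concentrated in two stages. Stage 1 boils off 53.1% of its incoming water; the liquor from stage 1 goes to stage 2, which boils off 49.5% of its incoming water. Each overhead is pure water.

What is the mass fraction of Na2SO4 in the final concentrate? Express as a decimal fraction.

water in feed = 1330×0.549 = 730.17 tonne/day.
After stage 1: water left = (1−0.531)×730.17 = 342.45; stream total = 942.28 tonne/day.
After stage 2: water left = (1−0.495)×342.45 = 172.94; final concentrate = 772.77 tonne/day.
Na2SO4 fraction = 246.05/772.77 = 0.318.

0.318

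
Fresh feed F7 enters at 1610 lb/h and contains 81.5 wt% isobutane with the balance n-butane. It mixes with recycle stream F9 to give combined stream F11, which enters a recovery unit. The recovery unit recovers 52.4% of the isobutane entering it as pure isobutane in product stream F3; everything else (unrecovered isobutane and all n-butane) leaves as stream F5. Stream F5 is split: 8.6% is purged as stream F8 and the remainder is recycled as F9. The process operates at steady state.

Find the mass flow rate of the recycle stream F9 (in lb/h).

4176 lb/h

n-butane enters only via F7 and leaves only via the purge: 1610×0.185 = 0.086×(n-butane in F5), and the recovery unit passes all n-butane, so n-butane in F11 = n-butane in F5 = 3463.4 lb/h.
isobutane in F11: m_A = 1610×0.815 + (1−0.086)·(1−0.524)·m_A, so m_A = 1312.1/0.5649 = 2322.7 lb/h.
F5 = (1−0.524)×2322.7 + 3463.4 = 4569 lb/h.
Recycle F9 = (1−0.086)×4569 = 4176 lb/h.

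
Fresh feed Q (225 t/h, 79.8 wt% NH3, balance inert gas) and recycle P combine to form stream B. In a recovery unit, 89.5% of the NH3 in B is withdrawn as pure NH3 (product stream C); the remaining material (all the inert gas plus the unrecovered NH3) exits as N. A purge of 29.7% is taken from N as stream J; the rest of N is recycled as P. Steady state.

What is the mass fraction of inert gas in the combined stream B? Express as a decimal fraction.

inert gas enters only via Q and leaves only via the purge: 225×0.202 = 0.297×(inert gas in N), and the recovery unit passes all inert gas, so inert gas in B = inert gas in N = 153.03 t/h.
NH3 in B: m_A = 225×0.798 + (1−0.297)·(1−0.895)·m_A, so m_A = 179.55/0.9262 = 193.86 t/h.
B = 193.86 + 153.03 = 346.89 t/h.
inert gas fraction in B = 153.03/346.89 = 0.441.

0.441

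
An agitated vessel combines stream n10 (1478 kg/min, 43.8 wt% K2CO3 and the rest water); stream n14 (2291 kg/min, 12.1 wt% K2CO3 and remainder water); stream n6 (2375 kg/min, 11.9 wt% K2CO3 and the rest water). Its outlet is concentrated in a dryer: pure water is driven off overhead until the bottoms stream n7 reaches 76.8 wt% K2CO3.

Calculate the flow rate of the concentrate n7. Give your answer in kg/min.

1572 kg/min

K2CO3 entering = 1478×0.438 + 2291×0.121 + 2375×0.119 = 1207.2 kg/min.
All K2CO3 reports to n7, so n7 = 1207.2/0.768 = 1571.9 kg/min.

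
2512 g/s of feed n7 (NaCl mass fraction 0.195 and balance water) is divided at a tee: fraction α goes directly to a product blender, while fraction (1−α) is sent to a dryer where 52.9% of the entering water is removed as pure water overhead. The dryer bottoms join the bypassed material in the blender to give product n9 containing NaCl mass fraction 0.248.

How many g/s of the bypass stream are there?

1251 g/s

All 2512×0.195 = 489.84 g/s of NaCl reaches n9, so n9 = 489.84/0.248 = 1975.2 g/s and vapour = 536.84 g/s.
The evaporator receives (1−α)·2512 of feed at 0.805 water and removes 0.529 of that water:
0.529×0.805×(1−α)×2512 = 536.84
(1−α) = 536.84/1069.7 = 0.5018;  α = 0.4982.
Bypass flow = 0.4982×2512 = 1251.4 g/s.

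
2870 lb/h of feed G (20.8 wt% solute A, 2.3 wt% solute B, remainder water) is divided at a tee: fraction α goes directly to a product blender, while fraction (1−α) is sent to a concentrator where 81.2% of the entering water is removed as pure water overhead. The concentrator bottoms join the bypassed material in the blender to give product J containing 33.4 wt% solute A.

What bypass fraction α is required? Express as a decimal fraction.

All 2870×0.208 = 596.96 lb/h of solute A reaches J, so J = 596.96/0.334 = 1787.3 lb/h and vapour = 1082.7 lb/h.
The evaporator receives (1−α)·2870 of feed at 0.769 water and removes 0.812 of that water:
0.812×0.769×(1−α)×2870 = 1082.7
(1−α) = 1082.7/1792.1 = 0.6041;  α = 0.3959.

0.396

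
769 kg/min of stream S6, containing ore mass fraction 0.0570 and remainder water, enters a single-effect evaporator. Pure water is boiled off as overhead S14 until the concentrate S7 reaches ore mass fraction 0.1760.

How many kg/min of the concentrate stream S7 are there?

ore is conserved: 769×0.057 = 43.833 kg/min all reports to the concentrate.
Concentrate = 43.833/(target fraction) = 249.05 kg/min.

249.1 kg/min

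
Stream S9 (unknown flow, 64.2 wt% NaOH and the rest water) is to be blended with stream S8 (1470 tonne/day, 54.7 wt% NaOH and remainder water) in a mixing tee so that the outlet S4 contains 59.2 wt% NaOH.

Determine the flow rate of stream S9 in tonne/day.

Let S9 be the unknown flow. Total out = 1470 + S9.
NaOH balance: 804.09 + 0.642·S9 = 0.592·(1470 + S9)
(0.642 − 0.592)·S9 = 0.592×1470 − 804.09 = 66.15
S9 = 66.15 / 0.050 = 1323 tonne/day

1323 tonne/day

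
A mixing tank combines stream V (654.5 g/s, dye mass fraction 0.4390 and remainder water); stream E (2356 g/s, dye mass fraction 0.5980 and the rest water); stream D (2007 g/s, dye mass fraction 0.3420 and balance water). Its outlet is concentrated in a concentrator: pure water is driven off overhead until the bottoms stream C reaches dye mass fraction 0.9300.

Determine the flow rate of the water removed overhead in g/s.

2456 g/s

dye entering = 654.5×0.439 + 2356×0.598 + 2007×0.342 = 2382.6 g/s.
All dye reports to C, so C = 2382.6/0.930 = 2561.9 g/s.
Total feed = 5017.5 g/s; overhead = 5017.5 − 2561.9 = 2455.6 g/s.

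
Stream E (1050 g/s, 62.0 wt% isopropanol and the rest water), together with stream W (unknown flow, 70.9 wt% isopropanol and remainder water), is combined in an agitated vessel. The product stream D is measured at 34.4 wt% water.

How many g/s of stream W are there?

713.2 g/s

Let W be the unknown flow. Total out = 1050 + W.
water balance: 399 + 0.291·W = 0.344·(1050 + W)
(0.291 − 0.344)·W = 0.344×1050 − 399 = -37.8
W = -37.8 / -0.053 = 713.21 g/s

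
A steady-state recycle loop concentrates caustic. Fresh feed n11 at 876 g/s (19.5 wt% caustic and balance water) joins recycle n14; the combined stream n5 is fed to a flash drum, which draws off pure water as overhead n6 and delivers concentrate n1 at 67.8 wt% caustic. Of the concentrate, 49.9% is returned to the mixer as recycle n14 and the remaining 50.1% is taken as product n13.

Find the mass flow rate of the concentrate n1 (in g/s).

Overall caustic balance (none leaves overhead): caustic in fresh feed = caustic in product, i.e. 876×0.195 = (1−0.499)·n1·0.678.
n1 = 170.82/(0.678×0.501) = 502.89 g/s.

502.9 g/s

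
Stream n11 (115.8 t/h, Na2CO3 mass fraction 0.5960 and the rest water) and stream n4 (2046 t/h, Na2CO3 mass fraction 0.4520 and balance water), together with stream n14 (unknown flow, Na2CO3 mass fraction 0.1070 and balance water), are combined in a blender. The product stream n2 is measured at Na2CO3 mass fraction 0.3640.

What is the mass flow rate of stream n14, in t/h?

Let n14 be the unknown flow. Total out = 2161.8 + n14.
Na2CO3 balance: 993.81 + 0.107·n14 = 0.364·(2161.8 + n14)
(0.107 − 0.364)·n14 = 0.364×2161.8 − 993.81 = -206.91
n14 = -206.91 / -0.257 = 805.11 t/h

805.1 t/h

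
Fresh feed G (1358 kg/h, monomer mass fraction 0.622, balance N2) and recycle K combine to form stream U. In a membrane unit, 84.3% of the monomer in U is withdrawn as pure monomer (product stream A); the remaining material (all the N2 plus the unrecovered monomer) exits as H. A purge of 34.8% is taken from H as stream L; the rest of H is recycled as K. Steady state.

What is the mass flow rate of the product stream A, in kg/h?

monomer in U: m_A = 1358×0.622 + (1−0.348)·(1−0.843)·m_A, so m_A = 844.68/0.8976 = 941 kg/h.
Product A = 0.843×941 = 793.26 kg/h.

793.3 kg/h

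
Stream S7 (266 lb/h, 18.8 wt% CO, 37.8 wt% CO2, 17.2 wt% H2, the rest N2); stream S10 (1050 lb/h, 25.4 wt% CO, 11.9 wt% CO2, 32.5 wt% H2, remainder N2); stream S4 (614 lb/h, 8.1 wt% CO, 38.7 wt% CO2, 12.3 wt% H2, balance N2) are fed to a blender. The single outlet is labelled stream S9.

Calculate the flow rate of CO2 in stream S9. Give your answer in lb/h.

CO2 out = CO2 in = 266×0.378 + 1050×0.119 + 614×0.387 = 463.12 lb/h.

463.1 lb/h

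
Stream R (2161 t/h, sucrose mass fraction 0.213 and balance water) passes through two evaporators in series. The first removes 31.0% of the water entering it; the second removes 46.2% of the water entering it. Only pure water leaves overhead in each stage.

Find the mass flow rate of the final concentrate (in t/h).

water in feed = 2161×0.787 = 1700.7 t/h.
After stage 1: water left = (1−0.310)×1700.7 = 1173.5; stream total = 1633.8 t/h.
After stage 2: water left = (1−0.462)×1173.5 = 631.34; final concentrate = 1091.6 t/h.

1092 t/h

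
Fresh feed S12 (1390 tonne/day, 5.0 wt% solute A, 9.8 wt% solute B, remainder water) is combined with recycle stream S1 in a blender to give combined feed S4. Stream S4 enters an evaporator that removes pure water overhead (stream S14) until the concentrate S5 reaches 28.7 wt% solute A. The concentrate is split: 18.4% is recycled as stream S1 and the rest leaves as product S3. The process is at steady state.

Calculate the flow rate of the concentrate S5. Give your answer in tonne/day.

Overall solute A balance (none leaves overhead): solute A in fresh feed = solute A in product, i.e. 1390×0.050 = (1−0.184)·S5·0.287.
S5 = 69.5/(0.287×0.816) = 296.77 tonne/day.

296.8 tonne/day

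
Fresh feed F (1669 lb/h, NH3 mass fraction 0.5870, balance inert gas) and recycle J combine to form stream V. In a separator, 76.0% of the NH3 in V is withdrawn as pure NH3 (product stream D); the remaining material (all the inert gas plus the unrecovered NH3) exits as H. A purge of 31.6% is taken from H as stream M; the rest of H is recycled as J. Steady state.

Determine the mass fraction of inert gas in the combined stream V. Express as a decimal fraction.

inert gas enters only via F and leaves only via the purge: 1669×0.413 = 0.316×(inert gas in H), and the separator passes all inert gas, so inert gas in V = inert gas in H = 2181.3 lb/h.
NH3 in V: m_A = 1669×0.587 + (1−0.316)·(1−0.760)·m_A, so m_A = 979.7/0.8358 = 1172.1 lb/h.
V = 1172.1 + 2181.3 = 3353.4 lb/h.
inert gas fraction in V = 2181.3/3353.4 = 0.6505.

0.6505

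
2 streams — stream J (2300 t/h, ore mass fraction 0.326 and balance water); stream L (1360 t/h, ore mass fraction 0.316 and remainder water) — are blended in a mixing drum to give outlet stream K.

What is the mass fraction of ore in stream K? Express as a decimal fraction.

Total flow out = 2300 + 1360 = 3660 t/h.
ore in = 2300×0.326 + 1360×0.316 = 1179.6 t/h.
ore mass fraction in K = 1179.6/3660 = 0.322.

0.322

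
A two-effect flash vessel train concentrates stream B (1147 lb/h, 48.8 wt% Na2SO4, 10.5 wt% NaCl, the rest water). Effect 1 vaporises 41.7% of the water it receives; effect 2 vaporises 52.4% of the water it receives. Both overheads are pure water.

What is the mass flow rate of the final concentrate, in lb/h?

809.7 lb/h

water in feed = 1147×0.407 = 466.83 lb/h.
After stage 1: water left = (1−0.417)×466.83 = 272.16; stream total = 952.33 lb/h.
After stage 2: water left = (1−0.524)×272.16 = 129.55; final concentrate = 809.72 lb/h.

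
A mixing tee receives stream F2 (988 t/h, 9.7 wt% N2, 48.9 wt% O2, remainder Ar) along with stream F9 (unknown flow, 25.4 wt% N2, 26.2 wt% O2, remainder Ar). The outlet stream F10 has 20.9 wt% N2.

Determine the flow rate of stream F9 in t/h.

Let F9 be the unknown flow. Total out = 988 + F9.
N2 balance: 95.836 + 0.254·F9 = 0.209·(988 + F9)
(0.254 − 0.209)·F9 = 0.209×988 − 95.836 = 110.66
F9 = 110.66 / 0.045 = 2459 t/h

2459 t/h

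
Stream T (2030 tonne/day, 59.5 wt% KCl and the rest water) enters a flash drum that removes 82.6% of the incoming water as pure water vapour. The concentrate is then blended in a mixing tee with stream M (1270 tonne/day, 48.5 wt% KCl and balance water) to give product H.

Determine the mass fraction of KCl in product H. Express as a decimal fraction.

0.696

Vapour removed = 0.826×0.405×2030 = 679.1 tonne/day; concentrate = 1350.9 tonne/day.
KCl reaching the mixer = 1207.8 (from concentrate) + 1270×0.485 = 1823.8 tonne/day.
Product flow = 1350.9 + 1270 = 2620.9 tonne/day; KCl fraction = 0.696.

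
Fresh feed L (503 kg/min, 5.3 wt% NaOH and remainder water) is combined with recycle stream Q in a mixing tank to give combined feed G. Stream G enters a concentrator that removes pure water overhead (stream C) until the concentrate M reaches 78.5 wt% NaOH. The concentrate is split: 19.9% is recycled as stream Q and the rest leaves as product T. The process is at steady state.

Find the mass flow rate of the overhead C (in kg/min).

469 kg/min

Overall NaOH balance (none leaves overhead): NaOH in fresh feed = NaOH in product, i.e. 503×0.053 = (1−0.199)·M·0.785.
M = 26.659/(0.785×0.801) = 42.398 kg/min.
Recycle Q = 0.199×42.398 = 8.4371 kg/min.
Combined feed G = 503 + 8.4371 = 511.44 kg/min.
Overhead C = G − M = 511.44 − 42.398 = 469.04 kg/min.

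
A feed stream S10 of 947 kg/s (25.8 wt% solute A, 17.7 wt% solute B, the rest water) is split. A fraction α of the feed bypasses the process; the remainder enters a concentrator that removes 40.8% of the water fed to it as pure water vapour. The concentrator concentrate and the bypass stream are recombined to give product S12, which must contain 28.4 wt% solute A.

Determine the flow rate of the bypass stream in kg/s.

All 947×0.258 = 244.33 kg/s of solute A reaches S12, so S12 = 244.33/0.284 = 860.3 kg/s and vapour = 86.697 kg/s.
The evaporator receives (1−α)·947 of feed at 0.565 water and removes 0.408 of that water:
0.408×0.565×(1−α)×947 = 86.697
(1−α) = 86.697/218.3 = 0.3971;  α = 0.6029.
Bypass flow = 0.6029×947 = 570.91 kg/s.

570.9 kg/s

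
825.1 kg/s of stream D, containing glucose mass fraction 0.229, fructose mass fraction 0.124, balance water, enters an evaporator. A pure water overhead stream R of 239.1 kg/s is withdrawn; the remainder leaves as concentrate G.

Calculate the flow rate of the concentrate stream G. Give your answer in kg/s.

Concentrate = 825.1 − 239.1 = 586 kg/s.

586 kg/s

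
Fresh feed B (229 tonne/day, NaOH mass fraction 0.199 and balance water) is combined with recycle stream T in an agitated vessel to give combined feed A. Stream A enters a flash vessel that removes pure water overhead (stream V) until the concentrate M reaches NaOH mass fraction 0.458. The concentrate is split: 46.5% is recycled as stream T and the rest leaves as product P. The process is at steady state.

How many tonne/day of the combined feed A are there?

Overall NaOH balance (none leaves overhead): NaOH in fresh feed = NaOH in product, i.e. 229×0.199 = (1−0.465)·M·0.458.
M = 45.571/(0.458×0.535) = 185.98 tonne/day.
Recycle T = 0.465×185.98 = 86.481 tonne/day.
Combined feed A = 229 + 86.481 = 315.48 tonne/day.

315.5 tonne/day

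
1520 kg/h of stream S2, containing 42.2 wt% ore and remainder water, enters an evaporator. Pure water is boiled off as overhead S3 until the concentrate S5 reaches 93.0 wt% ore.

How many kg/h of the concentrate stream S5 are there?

689.7 kg/h

ore is conserved: 1520×0.422 = 641.44 kg/h all reports to the concentrate.
Concentrate = 641.44/(target fraction) = 689.72 kg/h.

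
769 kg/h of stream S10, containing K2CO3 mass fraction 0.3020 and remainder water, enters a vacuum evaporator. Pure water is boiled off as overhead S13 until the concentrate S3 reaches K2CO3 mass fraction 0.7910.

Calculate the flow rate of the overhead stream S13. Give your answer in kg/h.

475.4 kg/h

K2CO3 is conserved: 769×0.302 = 232.24 kg/h all reports to the concentrate.
Concentrate = 232.24/(target fraction) = 293.6 kg/h.
Overhead = 769 − 293.6 = 475.4 kg/h.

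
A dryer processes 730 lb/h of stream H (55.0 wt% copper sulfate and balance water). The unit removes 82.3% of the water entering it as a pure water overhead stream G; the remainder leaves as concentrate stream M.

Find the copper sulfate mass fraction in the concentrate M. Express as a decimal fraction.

copper sulfate is not removed: 730×0.550 = 401.5 lb/h of copper sulfate enters M.
water entering = 730×0.450 = 328.5 lb/h; overhead removed = 0.823×328.5 = 270.36 lb/h.
Concentrate = 730 − 270.36 = 459.64 lb/h.
Mass fraction = 401.5/459.64 = 0.874.

0.874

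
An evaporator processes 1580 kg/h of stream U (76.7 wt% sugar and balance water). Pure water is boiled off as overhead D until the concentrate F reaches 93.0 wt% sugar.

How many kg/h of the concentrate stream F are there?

sugar is conserved: 1580×0.767 = 1211.9 kg/h all reports to the concentrate.
Concentrate = 1211.9/(target fraction) = 1303.1 kg/h.

1303 kg/h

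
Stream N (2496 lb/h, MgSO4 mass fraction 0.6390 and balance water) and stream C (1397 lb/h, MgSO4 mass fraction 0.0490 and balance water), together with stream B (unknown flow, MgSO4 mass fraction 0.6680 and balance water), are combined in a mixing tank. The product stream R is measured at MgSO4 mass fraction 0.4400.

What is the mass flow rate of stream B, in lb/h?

217.2 lb/h

Let B be the unknown flow. Total out = 3893 + B.
MgSO4 balance: 1663.4 + 0.668·B = 0.440·(3893 + B)
(0.668 − 0.440)·B = 0.440×3893 − 1663.4 = 49.523
B = 49.523 / 0.228 = 217.21 lb/h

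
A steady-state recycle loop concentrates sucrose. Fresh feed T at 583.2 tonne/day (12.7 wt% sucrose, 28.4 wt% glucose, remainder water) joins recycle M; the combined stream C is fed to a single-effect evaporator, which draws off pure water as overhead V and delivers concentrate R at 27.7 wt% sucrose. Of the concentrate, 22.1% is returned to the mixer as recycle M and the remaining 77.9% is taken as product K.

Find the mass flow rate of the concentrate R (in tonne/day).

343.2 tonne/day

Overall sucrose balance (none leaves overhead): sucrose in fresh feed = sucrose in product, i.e. 583.2×0.127 = (1−0.221)·R·0.277.
R = 74.066/(0.277×0.779) = 343.24 tonne/day.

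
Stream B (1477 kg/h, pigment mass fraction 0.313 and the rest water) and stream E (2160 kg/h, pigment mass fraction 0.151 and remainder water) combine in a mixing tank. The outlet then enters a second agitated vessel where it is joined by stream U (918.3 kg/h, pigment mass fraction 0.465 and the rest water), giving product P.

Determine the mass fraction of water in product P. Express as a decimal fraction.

Overall, product flow = 4555.3 kg/h.
water in = 1477×0.687 + 2160×0.849 + 918.3×0.535 = 3339.8 kg/h.
water fraction in P = 0.733.

0.733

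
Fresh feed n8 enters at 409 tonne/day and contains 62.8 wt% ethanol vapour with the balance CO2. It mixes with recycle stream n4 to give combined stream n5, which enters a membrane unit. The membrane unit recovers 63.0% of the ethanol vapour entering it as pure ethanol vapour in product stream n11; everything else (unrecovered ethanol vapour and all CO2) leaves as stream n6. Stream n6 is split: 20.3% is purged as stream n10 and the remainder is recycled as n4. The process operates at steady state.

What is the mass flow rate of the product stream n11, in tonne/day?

229.5 tonne/day

ethanol vapour in n5: m_A = 409×0.628 + (1−0.203)·(1−0.630)·m_A, so m_A = 256.85/0.7051 = 364.27 tonne/day.
Product n11 = 0.630×364.27 = 229.49 tonne/day.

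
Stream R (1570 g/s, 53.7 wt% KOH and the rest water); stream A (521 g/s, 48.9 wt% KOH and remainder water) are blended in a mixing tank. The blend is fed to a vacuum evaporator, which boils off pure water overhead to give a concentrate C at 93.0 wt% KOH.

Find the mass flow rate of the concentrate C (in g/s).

1180 g/s

KOH entering = 1570×0.537 + 521×0.489 = 1097.9 g/s.
All KOH reports to C, so C = 1097.9/0.930 = 1180.5 g/s.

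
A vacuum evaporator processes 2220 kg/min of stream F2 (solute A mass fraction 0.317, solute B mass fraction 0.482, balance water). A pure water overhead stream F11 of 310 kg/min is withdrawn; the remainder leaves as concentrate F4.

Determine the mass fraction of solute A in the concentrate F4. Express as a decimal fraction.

0.368

solute A is not removed: 2220×0.317 = 703.74 kg/min of solute A enters F4.
Concentrate = 2220 − 310 = 1910 kg/min.
Mass fraction = 703.74/1910 = 0.368.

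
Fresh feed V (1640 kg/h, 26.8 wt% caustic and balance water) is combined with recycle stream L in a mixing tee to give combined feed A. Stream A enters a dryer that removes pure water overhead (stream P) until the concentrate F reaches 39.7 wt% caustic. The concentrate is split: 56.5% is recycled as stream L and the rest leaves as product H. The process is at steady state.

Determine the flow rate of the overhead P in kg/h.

532.9 kg/h

Overall caustic balance (none leaves overhead): caustic in fresh feed = caustic in product, i.e. 1640×0.268 = (1−0.565)·F·0.397.
F = 439.52/(0.397×0.435) = 2545.1 kg/h.
Recycle L = 0.565×2545.1 = 1438 kg/h.
Combined feed A = 1640 + 1438 = 3078 kg/h.
Overhead P = A − F = 3078 − 2545.1 = 532.9 kg/h.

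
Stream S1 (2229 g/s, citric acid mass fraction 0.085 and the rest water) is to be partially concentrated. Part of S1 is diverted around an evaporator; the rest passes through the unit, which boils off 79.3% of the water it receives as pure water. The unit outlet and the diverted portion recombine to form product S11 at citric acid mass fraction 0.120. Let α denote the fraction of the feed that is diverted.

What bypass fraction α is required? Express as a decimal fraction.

All 2229×0.085 = 189.47 g/s of citric acid reaches S11, so S11 = 189.47/0.120 = 1578.9 g/s and vapour = 650.12 g/s.
The evaporator receives (1−α)·2229 of feed at 0.915 water and removes 0.793 of that water:
0.793×0.915×(1−α)×2229 = 650.12
(1−α) = 650.12/1617.4 = 0.4020;  α = 0.5980.

0.598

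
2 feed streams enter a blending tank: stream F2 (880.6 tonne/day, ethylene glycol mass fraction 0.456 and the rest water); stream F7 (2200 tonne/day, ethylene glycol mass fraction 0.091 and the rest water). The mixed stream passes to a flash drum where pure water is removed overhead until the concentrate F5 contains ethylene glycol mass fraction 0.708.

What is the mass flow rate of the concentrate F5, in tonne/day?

849.9 tonne/day

ethylene glycol entering = 880.6×0.456 + 2200×0.091 = 601.75 tonne/day.
All ethylene glycol reports to F5, so F5 = 601.75/0.708 = 849.93 tonne/day.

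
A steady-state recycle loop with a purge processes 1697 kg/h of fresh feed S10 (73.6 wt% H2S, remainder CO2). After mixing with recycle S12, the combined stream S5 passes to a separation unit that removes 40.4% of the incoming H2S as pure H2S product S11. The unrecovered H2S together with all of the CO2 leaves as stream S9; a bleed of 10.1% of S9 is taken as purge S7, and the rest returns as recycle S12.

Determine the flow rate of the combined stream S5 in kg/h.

7126 kg/h

CO2 enters only via S10 and leaves only via the purge: 1697×0.264 = 0.101×(CO2 in S9), and the separation unit passes all CO2, so CO2 in S5 = CO2 in S9 = 4435.7 kg/h.
H2S in S5: m_A = 1697×0.736 + (1−0.101)·(1−0.404)·m_A, so m_A = 1249/0.4642 = 2690.7 kg/h.
S5 = 2690.7 + 4435.7 = 7126.4 kg/h.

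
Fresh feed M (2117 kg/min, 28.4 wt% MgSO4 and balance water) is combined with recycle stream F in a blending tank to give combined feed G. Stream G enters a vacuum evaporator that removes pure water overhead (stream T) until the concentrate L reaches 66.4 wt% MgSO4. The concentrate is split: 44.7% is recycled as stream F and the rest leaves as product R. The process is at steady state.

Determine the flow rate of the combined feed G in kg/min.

Overall MgSO4 balance (none leaves overhead): MgSO4 in fresh feed = MgSO4 in product, i.e. 2117×0.284 = (1−0.447)·L·0.664.
L = 601.23/(0.664×0.553) = 1637.4 kg/min.
Recycle F = 0.447×1637.4 = 731.9 kg/min.
Combined feed G = 2117 + 731.9 = 2848.9 kg/min.

2849 kg/min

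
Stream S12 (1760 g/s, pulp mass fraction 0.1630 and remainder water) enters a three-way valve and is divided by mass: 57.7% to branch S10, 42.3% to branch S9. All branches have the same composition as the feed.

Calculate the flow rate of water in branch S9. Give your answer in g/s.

623.1 g/s

Branch S9 total = 0.423×1760 = 744.48 g/s.
water in S9 = 0.837×744.48 = 623.13 g/s.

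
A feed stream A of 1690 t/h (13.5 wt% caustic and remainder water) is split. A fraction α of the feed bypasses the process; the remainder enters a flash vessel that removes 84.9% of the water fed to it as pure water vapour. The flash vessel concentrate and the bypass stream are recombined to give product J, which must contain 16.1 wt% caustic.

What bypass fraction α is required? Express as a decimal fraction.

0.780

All 1690×0.135 = 228.15 t/h of caustic reaches J, so J = 228.15/0.161 = 1417.1 t/h and vapour = 272.92 t/h.
The evaporator receives (1−α)·1690 of feed at 0.865 water and removes 0.849 of that water:
0.849×0.865×(1−α)×1690 = 272.92
(1−α) = 272.92/1241.1 = 0.2199;  α = 0.7801.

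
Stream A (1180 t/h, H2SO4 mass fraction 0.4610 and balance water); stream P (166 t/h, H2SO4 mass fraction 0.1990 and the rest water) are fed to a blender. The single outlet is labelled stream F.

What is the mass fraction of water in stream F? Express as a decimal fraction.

0.5713

Total flow out = 1180 + 166 = 1346 t/h.
water in = 1180×0.539 + 166×0.801 = 768.99 t/h.
water mass fraction in F = 768.99/1346 = 0.5713.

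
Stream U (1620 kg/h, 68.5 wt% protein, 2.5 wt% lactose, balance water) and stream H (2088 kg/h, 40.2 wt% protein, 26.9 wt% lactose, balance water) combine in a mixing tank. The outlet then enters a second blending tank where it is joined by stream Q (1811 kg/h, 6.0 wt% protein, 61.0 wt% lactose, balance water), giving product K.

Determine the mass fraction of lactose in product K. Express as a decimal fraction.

0.309

Overall, product flow = 5519 kg/h.
lactose in = 1620×0.025 + 2088×0.269 + 1811×0.610 = 1706.9 kg/h.
lactose fraction in K = 0.309.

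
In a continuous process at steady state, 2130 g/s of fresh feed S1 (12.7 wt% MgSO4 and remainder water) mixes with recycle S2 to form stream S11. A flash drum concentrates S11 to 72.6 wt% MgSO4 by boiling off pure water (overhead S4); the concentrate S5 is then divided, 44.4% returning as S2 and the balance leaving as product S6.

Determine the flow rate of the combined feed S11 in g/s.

2428 g/s

Overall MgSO4 balance (none leaves overhead): MgSO4 in fresh feed = MgSO4 in product, i.e. 2130×0.127 = (1−0.444)·S5·0.726.
S5 = 270.51/(0.726×0.556) = 670.15 g/s.
Recycle S2 = 0.444×670.15 = 297.55 g/s.
Combined feed S11 = 2130 + 297.55 = 2427.5 g/s.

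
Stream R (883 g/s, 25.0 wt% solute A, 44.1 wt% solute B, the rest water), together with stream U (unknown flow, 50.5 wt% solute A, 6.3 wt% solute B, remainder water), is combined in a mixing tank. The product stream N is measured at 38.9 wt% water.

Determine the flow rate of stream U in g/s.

Let U be the unknown flow. Total out = 883 + U.
water balance: 272.85 + 0.432·U = 0.389·(883 + U)
(0.432 − 0.389)·U = 0.389×883 − 272.85 = 70.64
U = 70.64 / 0.043 = 1642.8 g/s

1643 g/s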